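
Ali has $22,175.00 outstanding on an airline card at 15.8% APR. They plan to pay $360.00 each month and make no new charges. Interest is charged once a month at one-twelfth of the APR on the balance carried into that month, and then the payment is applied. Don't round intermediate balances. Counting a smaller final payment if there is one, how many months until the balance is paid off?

Monthly rate r = 15.8%/12 = 1.31667% = 0.0131667.
Recurrence: B ← B·(1+r) − $360.00.
Month 1: interest $291.97; balance after payment $22,106.97.
Month 2: interest $291.08; balance after payment $22,038.05.
Closed form: n = −ln(1 − rB₀/P)/ln(1+r) = −ln(0.18897)/ln(1.01317) ≈ 127.376, so the balance reaches zero during payment 128.

128 months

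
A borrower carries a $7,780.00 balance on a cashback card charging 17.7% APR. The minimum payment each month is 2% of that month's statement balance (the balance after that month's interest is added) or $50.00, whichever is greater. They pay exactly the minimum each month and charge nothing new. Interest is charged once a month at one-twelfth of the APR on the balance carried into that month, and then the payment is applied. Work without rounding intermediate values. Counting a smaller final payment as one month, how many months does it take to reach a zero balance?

Monthly rate r = 17.7%/12 = 1.475% = 0.01475.
While 2% of the post-interest balance exceeds $50.00, each month B ← (B·(1+r))·(1 − 0.02), i.e. B shrinks by the factor (1+r)·0.98 = 0.99445.
This holds for months 1–207. Entering month 208 the balance is $2,460.95; 2% of the post-interest balance is now below $50.00, so the flat $50.00 minimum applies from here.
From month 208 a fixed $50.00 at rate r clears $2,460.95 in 89 more payments. Total: 207 + 89 = 296 months.

296 months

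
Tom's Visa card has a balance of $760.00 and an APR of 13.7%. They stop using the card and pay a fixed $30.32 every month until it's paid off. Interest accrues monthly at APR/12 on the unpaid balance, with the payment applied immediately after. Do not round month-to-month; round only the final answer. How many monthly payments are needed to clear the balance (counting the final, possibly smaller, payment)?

Monthly rate r = 13.7%/12 = 1.14167% = 0.0114167.
Recurrence: B ← B·(1+r) − $30.32.
Month 1: interest $8.68; balance after payment $738.36.
Month 2: interest $8.43; balance after payment $716.47.
Closed form: n = −ln(1 − rB₀/P)/ln(1+r) = −ln(0.71383)/ln(1.01142) ≈ 29.696, so the balance reaches zero during payment 30.

30 payments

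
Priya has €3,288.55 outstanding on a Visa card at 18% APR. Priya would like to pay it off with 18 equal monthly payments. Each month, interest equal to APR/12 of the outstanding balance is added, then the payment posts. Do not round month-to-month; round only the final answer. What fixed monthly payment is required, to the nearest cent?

€209.83

Monthly rate r = 18%/12 = 1.5% = 0.015.
Level-payment amortization: P = B₀·r / (1 − (1+r)^(−n)) = 3288.55·0.015 / (1 − 1.015^(−18)).
Denominator 1 − (1+r)^(−18) = 0.235088413.
P = 49.3283 / 0.235088413 ≈ 209.83.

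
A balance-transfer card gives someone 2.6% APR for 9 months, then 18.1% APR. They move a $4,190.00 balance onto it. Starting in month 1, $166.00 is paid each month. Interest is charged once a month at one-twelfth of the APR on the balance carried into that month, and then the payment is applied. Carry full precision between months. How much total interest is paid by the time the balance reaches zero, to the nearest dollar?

$513

Promo months 1–9 at r₀ = 2.6%/12 = 0.00216667; months 10+ at r₁ = 18.1%/12 = 0.0150833.
After month 9: iterate B ← B·(1+r₀) − $166.00 for 9 months → $2,765.40.
Then at r₁ with $166.00/mo: n₂ = −ln(1 − r₁·B/P)/ln(1+r₁) ≈ 19.33 → 20 more payments.
Total paid = 28·$166.00 + $55.04 = $4,703.04; interest = $4,703.04 − $4,190.00 = $513.04.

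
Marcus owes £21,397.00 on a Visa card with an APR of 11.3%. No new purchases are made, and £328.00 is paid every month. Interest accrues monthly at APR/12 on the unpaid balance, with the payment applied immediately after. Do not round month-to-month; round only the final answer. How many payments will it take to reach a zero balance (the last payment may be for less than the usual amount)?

102 payments

Monthly rate r = 11.3%/12 = 0.941667% = 0.00941667.
Recurrence: B ← B·(1+r) − £328.00.
Month 1: interest £201.49; balance after payment £21,270.49.
Month 2: interest £200.30; balance after payment £21,142.79.
Closed form: n = −ln(1 − rB₀/P)/ln(1+r) = −ln(0.38571)/ln(1.00942) ≈ 101.645, so the balance reaches zero during payment 102.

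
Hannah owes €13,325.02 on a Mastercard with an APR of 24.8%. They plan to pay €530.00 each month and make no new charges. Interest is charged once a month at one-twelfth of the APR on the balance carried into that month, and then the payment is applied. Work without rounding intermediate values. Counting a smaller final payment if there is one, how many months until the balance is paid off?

36 payments

Monthly rate r = 24.8%/12 = 2.06667% = 0.0206667.
Recurrence: B ← B·(1+r) − €530.00.
Month 1: interest €275.38; balance after payment €13,070.40.
Month 2: interest €270.12; balance after payment €12,810.53.
Closed form: n = −ln(1 − rB₀/P)/ln(1+r) = −ln(0.48041)/ln(1.02067) ≈ 35.839, so the balance reaches zero during payment 36.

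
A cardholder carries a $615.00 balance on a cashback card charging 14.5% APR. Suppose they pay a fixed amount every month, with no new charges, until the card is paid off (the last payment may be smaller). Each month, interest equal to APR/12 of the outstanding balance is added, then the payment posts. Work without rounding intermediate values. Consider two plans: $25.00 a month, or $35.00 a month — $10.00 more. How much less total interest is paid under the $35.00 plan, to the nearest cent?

$38.77

Monthly rate r = 14.5%/12 = 1.20833% = 0.0120833.
At $25.00/mo: n = ⌈−ln(1 − rB₀/P)/ln(1+r)⌉ = 30 payments (last $9.27); total interest = total paid − $615.00 = $119.27.
At $35.00/mo: 20 payments (last $30.50); total interest $80.50.
Interest saved = $119.27 − $80.50 = $38.77.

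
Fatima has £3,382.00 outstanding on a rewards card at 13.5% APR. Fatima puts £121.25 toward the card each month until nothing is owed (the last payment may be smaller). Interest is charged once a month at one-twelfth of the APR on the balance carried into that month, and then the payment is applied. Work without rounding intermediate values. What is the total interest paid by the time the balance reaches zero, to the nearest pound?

£700

Monthly rate r = 13.5%/12 = 1.125% = 0.01125.
Payoff takes n = ⌈−ln(1 − rB₀/P)/ln(1+r)⌉ = ⌈33.661⌉ = 34 payments; the last is £80.35.
Total paid = 33·£121.25 + £80.35 = £4,081.60.
Total interest = total paid − principal = £4,081.60 − £3,382.00 = £699.60.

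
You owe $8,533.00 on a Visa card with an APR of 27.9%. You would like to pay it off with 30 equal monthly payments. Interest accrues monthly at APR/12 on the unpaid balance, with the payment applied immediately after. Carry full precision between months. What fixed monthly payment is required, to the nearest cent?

Monthly rate r = 27.9%/12 = 2.325% = 0.02325.
Level-payment amortization: P = B₀·r / (1 − (1+r)^(−n)) = 8533.00·0.02325 / (1 − 1.02325^(−30)).
Denominator 1 − (1+r)^(−30) = 0.498180654.
P = 198.392 / 0.498180654 ≈ 398.23.

$398.23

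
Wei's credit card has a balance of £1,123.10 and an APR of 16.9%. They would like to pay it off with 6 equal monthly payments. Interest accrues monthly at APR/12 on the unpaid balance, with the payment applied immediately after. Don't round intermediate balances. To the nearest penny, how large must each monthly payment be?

Monthly rate r = 16.9%/12 = 1.40833% = 0.0140833.
Level-payment amortization: P = B₀·r / (1 − (1+r)^(−n)) = 1123.10·0.0140833 / (1 − 1.01408^(−6)).
Denominator 1 − (1+r)^(−6) = 0.0804864579.
P = 15.817 / 0.0804864579 ≈ 196.52.

£196.52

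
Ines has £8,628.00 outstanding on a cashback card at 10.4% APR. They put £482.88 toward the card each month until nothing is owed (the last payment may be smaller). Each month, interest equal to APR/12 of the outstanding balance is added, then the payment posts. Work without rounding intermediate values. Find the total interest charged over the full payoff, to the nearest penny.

Monthly rate r = 10.4%/12 = 0.866667% = 0.00866667.
Payoff takes n = ⌈−ln(1 − rB₀/P)/ln(1+r)⌉ = ⌈19.497⌉ = 20 payments; the last is £240.52.
Total paid = 19·£482.88 + £240.52 = £9,415.24.
Total interest = total paid − principal = £9,415.24 − £8,628.00 = £787.24.

£787.24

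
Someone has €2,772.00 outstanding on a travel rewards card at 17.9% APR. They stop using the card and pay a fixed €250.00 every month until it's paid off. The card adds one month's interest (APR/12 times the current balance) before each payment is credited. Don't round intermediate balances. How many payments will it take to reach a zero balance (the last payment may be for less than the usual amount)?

13 months

Monthly rate r = 17.9%/12 = 1.49167% = 0.0149167.
Recurrence: B ← B·(1+r) − €250.00.
Month 1: interest €41.35; balance after payment €2,563.35.
Month 2: interest €38.24; balance after payment €2,351.59.
Closed form: n = −ln(1 − rB₀/P)/ln(1+r) = −ln(0.8346)/ln(1.01492) ≈ 12.211, so the balance reaches zero during payment 13.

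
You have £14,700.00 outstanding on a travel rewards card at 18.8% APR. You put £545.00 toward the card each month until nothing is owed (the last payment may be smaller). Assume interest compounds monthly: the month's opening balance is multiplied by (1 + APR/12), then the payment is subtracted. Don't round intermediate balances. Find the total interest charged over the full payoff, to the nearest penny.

£4,554.16

Monthly rate r = 18.8%/12 = 1.56667% = 0.0156667.
Payoff takes n = ⌈−ln(1 − rB₀/P)/ln(1+r)⌉ = ⌈35.327⌉ = 36 payments; the last is £179.16.
Total paid = 35·£545.00 + £179.16 = £19,254.16.
Total interest = total paid − principal = £19,254.16 − £14,700.00 = £4,554.16.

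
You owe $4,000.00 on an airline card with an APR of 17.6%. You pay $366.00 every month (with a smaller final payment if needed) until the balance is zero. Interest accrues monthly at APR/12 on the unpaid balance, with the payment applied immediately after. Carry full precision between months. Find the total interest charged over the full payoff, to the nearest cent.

Monthly rate r = 17.6%/12 = 1.46667% = 0.0146667.
Payoff takes n = ⌈−ln(1 − rB₀/P)/ln(1+r)⌉ = ⌈11.999⌉ = 12 payments; the last is $365.47.
Total paid = 11·$366.00 + $365.47 = $4,391.47.
Total interest = total paid − principal = $4,391.47 − $4,000.00 = $391.47.

$391.47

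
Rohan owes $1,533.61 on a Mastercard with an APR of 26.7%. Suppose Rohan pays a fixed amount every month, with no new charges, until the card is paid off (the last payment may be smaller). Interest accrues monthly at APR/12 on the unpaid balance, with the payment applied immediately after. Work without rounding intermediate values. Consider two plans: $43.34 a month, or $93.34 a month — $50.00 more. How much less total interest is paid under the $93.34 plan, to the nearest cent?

$1,118.55

Monthly rate r = 26.7%/12 = 2.225% = 0.02225.
At $43.34/mo: n = ⌈−ln(1 − rB₀/P)/ln(1+r)⌉ = 71 payments (last $15.04); total interest = total paid − $1,533.61 = $1,515.23.
At $93.34/mo: 21 payments (last $63.49); total interest $396.68.
Interest saved = $1,515.23 − $396.68 = $1,118.55.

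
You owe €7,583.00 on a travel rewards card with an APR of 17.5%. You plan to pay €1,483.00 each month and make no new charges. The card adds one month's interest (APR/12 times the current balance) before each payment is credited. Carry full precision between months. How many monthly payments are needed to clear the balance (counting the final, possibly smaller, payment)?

Monthly rate r = 17.5%/12 = 1.45833% = 0.0145833.
Recurrence: B ← B·(1+r) − €1,483.00.
Month 1: interest €110.59; balance after payment €6,210.59.
Month 2: interest €90.57; balance after payment €4,818.16.
Month 3: interest €70.26; balance after payment €3,405.42.
Month 4: interest €49.66; balance after payment €1,972.08.
Month 5: interest €28.76; balance after payment €517.84.
Month 6: interest €7.55; balance after payment €0.00.

6 months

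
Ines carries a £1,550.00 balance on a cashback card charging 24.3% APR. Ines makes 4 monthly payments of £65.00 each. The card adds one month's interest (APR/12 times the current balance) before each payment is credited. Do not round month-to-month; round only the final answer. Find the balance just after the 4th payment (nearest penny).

Monthly rate r = 24.3%/12 = 2.025% = 0.02025.
Each month: B ← B·(1+r) − £65.00.
Month 1: interest £31.39; balance after payment £1,516.39.
Month 2: interest £30.71; balance after payment £1,482.09.
Month 3: interest £30.01; balance after payment £1,447.11.
Month 4: interest £29.30; balance after payment £1,411.41.

£1,411.41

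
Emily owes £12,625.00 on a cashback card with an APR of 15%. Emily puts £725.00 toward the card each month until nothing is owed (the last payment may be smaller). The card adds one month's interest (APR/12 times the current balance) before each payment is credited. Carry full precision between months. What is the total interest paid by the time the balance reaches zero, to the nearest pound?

Monthly rate r = 15%/12 = 1.25% = 0.0125.
Payoff takes n = ⌈−ln(1 − rB₀/P)/ln(1+r)⌉ = ⌈19.761⌉ = 20 payments; the last is £552.56.
Total paid = 19·£725.00 + £552.56 = £14,327.56.
Total interest = total paid − principal = £14,327.56 − £12,625.00 = £1,702.56.

£1,703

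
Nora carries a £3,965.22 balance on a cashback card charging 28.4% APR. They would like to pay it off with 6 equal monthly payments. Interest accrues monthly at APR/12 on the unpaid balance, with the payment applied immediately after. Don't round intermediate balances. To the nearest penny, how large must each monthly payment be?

Monthly rate r = 28.4%/12 = 2.36667% = 0.0236667.
Level-payment amortization: P = B₀·r / (1 − (1+r)^(−n)) = 3965.22·0.0236667 / (1 − 1.02367^(−6)).
Denominator 1 − (1+r)^(−6) = 0.130942264.
P = 93.8435 / 0.130942264 ≈ 716.68.

£716.68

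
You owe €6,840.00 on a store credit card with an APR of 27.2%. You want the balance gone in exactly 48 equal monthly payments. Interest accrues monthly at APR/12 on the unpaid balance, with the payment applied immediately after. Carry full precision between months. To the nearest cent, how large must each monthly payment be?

€235.27

Monthly rate r = 27.2%/12 = 2.26667% = 0.0226667.
Level-payment amortization: P = B₀·r / (1 − (1+r)^(−n)) = 6840.00·0.0226667 / (1 − 1.02267^(−48)).
Denominator 1 − (1+r)^(−48) = 0.658993095.
P = 155.04 / 0.658993095 ≈ 235.27.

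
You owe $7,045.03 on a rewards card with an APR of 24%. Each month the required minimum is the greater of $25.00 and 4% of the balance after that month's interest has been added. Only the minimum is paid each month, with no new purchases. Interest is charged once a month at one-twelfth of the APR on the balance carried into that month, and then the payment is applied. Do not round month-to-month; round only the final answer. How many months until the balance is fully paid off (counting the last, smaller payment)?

151 months

Monthly rate r = 24%/12 = 2% = 0.02.
While 4% of the post-interest balance exceeds $25.00, each month B ← (B·(1+r))·(1 − 0.04), i.e. B shrinks by the factor (1+r)·0.96 = 0.9792.
This holds for months 1–117. Entering month 118 the balance is $602.33; 4% of the post-interest balance is now below $25.00, so the flat $25.00 minimum applies from here.
From month 118 a fixed $25.00 at rate r clears $602.33 in 34 more payments. Total: 117 + 34 = 151 months.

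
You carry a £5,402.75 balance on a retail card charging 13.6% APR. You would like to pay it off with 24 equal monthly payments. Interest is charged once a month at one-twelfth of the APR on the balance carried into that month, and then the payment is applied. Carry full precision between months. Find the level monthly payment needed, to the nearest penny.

£258.38

Monthly rate r = 13.6%/12 = 1.13333% = 0.0113333.
Level-payment amortization: P = B₀·r / (1 − (1+r)^(−n)) = 5402.75·0.0113333 / (1 − 1.01133^(−24)).
Denominator 1 − (1+r)^(−24) = 0.236979373.
P = 61.2312 / 0.236979373 ≈ 258.38.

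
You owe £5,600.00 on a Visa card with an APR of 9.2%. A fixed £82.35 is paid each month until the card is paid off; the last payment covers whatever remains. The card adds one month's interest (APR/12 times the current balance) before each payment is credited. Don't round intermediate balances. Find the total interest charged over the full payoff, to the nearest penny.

Monthly rate r = 9.2%/12 = 0.766667% = 0.00766667.
Payoff takes n = ⌈−ln(1 − rB₀/P)/ln(1+r)⌉ = ⌈96.471⌉ = 97 payments; the last is £38.86.
Total paid = 96·£82.35 + £38.86 = £7,944.46.
Total interest = total paid − principal = £7,944.46 − £5,600.00 = £2,344.46.

£2,344.46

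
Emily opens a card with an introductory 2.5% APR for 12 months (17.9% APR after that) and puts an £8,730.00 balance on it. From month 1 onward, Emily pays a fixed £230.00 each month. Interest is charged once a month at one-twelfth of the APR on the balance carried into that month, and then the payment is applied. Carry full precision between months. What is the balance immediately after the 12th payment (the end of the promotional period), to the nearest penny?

Promo months 1–12 at r₀ = 2.5%/12 = 0.00208333; months 13+ at r₁ = 17.9%/12 = 0.0149167.
After month 12: iterate B ← B·(1+r₀) − £230.00 for 12 months → £6,158.92.

£6,158.92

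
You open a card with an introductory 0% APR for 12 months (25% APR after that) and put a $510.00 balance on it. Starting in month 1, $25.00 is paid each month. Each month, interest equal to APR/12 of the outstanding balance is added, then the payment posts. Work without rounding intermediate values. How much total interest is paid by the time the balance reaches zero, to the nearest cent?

Promo months 1–12 at r₀ = 0%/12 = 0; months 13+ at r₁ = 25%/12 = 0.0208333.
After month 12 (no interest yet): B = $510.00 − 12·$25.00 = $210.00.
Then at r₁ with $25.00/mo: n₂ = −ln(1 − r₁·B/P)/ln(1+r₁) ≈ 9.33 → 10 more payments.
Total paid = 21·$25.00 + $8.30 = $533.30; interest = $533.30 − $510.00 = $23.30.

$23.30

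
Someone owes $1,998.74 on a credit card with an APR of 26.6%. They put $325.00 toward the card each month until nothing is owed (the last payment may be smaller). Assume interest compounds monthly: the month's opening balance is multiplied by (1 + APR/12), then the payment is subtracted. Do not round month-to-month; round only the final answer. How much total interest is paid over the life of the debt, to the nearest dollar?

$175

Monthly rate r = 26.6%/12 = 2.21667% = 0.0221667.
Payoff takes n = ⌈−ln(1 − rB₀/P)/ln(1+r)⌉ = ⌈6.685⌉ = 7 payments; the last is $223.28.
Total paid = 6·$325.00 + $223.28 = $2,173.28.
Total interest = total paid − principal = $2,173.28 − $1,998.74 = $174.54.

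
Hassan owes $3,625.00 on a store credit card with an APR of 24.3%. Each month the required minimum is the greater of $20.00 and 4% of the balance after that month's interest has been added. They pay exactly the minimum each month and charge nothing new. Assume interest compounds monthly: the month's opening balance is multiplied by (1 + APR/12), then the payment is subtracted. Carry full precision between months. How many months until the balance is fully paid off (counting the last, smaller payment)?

Monthly rate r = 24.3%/12 = 2.025% = 0.02025.
While 4% of the post-interest balance exceeds $20.00, each month B ← (B·(1+r))·(1 − 0.04), i.e. B shrinks by the factor (1+r)·0.96 = 0.97944.
This holds for months 1–97. Entering month 98 the balance is $483.23; 4% of the post-interest balance is now below $20.00, so the flat $20.00 minimum applies from here.
From month 98 a fixed $20.00 at rate r clears $483.23 in 34 more payments. Total: 97 + 34 = 131 months.

131 months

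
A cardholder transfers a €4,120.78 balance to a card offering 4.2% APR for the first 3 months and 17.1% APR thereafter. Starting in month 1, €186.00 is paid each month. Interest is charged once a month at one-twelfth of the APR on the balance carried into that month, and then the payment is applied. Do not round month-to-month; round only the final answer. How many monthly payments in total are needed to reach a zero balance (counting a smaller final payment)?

Promo months 1–3 at r₀ = 4.2%/12 = 0.0035; months 4+ at r₁ = 17.1%/12 = 0.01425.
After month 3: iterate B ← B·(1+r₀) − €186.00 for 3 months → €3,604.24.
Then at r₁ with €186.00/mo: n₂ = −ln(1 − r₁·B/P)/ln(1+r₁) ≈ 22.84 → 23 more payments.

26 months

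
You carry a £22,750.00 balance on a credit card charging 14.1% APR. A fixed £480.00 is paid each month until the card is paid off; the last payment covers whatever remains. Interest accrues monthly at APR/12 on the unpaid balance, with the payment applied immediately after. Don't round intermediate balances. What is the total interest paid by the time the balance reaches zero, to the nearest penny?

£10,696.80

Monthly rate r = 14.1%/12 = 1.175% = 0.01175.
Payoff takes n = ⌈−ln(1 − rB₀/P)/ln(1+r)⌉ = ⌈69.680⌉ = 70 payments; the last is £326.80.
Total paid = 69·£480.00 + £326.80 = £33,446.80.
Total interest = total paid − principal = £33,446.80 − £22,750.00 = £10,696.80.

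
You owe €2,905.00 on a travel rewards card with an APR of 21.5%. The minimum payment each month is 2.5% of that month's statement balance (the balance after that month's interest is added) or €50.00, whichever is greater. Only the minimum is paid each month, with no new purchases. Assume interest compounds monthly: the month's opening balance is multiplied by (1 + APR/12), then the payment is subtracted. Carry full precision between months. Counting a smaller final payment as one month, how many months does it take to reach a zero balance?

121 months

Monthly rate r = 21.5%/12 = 1.79167% = 0.0179167.
While 2.5% of the post-interest balance exceeds €50.00, each month B ← (B·(1+r))·(1 − 0.025), i.e. B shrinks by the factor (1+r)·0.975 = 0.99247.
This holds for months 1–52. Entering month 53 the balance is €1,960.75; 2.5% of the post-interest balance is now below €50.00, so the flat €50.00 minimum applies from here.
From month 53 a fixed €50.00 at rate r clears €1,960.75 in 69 more payments. Total: 52 + 69 = 121 months.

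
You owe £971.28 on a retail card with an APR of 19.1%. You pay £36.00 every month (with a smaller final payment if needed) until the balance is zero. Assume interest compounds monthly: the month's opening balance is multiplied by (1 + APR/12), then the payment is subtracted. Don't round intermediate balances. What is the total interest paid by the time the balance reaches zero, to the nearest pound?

Monthly rate r = 19.1%/12 = 1.59167% = 0.0159167.
Payoff takes n = ⌈−ln(1 − rB₀/P)/ln(1+r)⌉ = ⌈35.534⌉ = 36 payments; the last is £19.28.
Total paid = 35·£36.00 + £19.28 = £1,279.28.
Total interest = total paid − principal = £1,279.28 − £971.28 = £308.00.

£308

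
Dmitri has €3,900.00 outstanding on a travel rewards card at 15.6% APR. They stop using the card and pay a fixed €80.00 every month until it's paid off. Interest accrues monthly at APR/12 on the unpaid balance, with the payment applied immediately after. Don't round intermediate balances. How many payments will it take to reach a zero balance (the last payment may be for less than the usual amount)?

Monthly rate r = 15.6%/12 = 1.3% = 0.013.
Recurrence: B ← B·(1+r) − €80.00.
Month 1: interest €50.70; balance after payment €3,870.70.
Month 2: interest €50.32; balance after payment €3,841.02.
Closed form: n = −ln(1 − rB₀/P)/ln(1+r) = −ln(0.36625)/ln(1.013) ≈ 77.766, so the balance reaches zero during payment 78.

78 payments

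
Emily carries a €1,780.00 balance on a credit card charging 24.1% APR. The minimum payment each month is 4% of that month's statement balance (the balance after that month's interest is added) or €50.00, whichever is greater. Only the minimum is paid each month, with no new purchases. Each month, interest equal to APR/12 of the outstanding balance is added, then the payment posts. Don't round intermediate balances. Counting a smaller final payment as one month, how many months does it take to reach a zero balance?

52 months

Monthly rate r = 24.1%/12 = 2.00833% = 0.0200833.
While 4% of the post-interest balance exceeds €50.00, each month B ← (B·(1+r))·(1 − 0.04), i.e. B shrinks by the factor (1+r)·0.96 = 0.97928.
This holds for months 1–18. Entering month 19 the balance is €1,221.08; 4% of the post-interest balance is now below €50.00, so the flat €50.00 minimum applies from here.
From month 19 a fixed €50.00 at rate r clears €1,221.08 in 34 more payments. Total: 18 + 34 = 52 months.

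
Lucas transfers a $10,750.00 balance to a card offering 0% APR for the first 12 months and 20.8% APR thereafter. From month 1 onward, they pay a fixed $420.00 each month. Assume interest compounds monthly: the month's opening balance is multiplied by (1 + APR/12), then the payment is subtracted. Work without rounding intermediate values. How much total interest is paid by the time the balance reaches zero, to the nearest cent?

$858.65

Promo months 1–12 at r₀ = 0%/12 = 0; months 13+ at r₁ = 20.8%/12 = 0.0173333.
After month 12 (no interest yet): B = $10,750.00 − 12·$420.00 = $5,710.00.
Then at r₁ with $420.00/mo: n₂ = −ln(1 − r₁·B/P)/ln(1+r₁) ≈ 15.64 → 16 more payments.
Total paid = 27·$420.00 + $268.65 = $11,608.65; interest = $11,608.65 − $10,750.00 = $858.65.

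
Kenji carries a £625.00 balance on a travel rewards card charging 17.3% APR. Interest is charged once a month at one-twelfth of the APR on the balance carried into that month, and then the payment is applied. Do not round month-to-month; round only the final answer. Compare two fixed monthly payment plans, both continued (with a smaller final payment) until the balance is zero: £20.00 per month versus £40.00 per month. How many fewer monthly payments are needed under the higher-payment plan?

24 fewer payments

Monthly rate r = 17.3%/12 = 1.44167% = 0.0144167.
At £20.00/mo: n = ⌈−ln(1 − rB₀/P)/ln(1+r)⌉ = 42 payments (last £16.68); total interest = total paid − £625.00 = £211.68.
At £40.00/mo: 18 payments (last £33.28); total interest £88.28.
Payments saved = 42 − 18 = 24.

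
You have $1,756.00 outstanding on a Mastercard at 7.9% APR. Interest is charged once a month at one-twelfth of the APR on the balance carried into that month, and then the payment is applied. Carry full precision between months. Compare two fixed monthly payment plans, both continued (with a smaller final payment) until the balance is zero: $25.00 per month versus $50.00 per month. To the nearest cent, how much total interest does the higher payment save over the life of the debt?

$361.19

Monthly rate r = 7.9%/12 = 0.658333% = 0.00658333.
At $25.00/mo: n = ⌈−ln(1 − rB₀/P)/ln(1+r)⌉ = 95 payments (last $14.73); total interest = total paid − $1,756.00 = $608.73.
At $50.00/mo: 41 payments (last $3.54); total interest $247.54.
Interest saved = $608.73 − $247.54 = $361.19.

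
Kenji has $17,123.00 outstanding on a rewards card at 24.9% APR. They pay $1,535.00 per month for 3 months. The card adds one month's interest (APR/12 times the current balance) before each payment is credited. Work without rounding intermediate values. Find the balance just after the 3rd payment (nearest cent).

$13,509.96

Monthly rate r = 24.9%/12 = 2.075% = 0.02075.
Each month: B ← B·(1+r) − $1,535.00.
Month 1: interest $355.30; balance after payment $15,943.30.
Month 2: interest $330.82; balance after payment $14,739.13.
Month 3: interest $305.84; balance after payment $13,509.96.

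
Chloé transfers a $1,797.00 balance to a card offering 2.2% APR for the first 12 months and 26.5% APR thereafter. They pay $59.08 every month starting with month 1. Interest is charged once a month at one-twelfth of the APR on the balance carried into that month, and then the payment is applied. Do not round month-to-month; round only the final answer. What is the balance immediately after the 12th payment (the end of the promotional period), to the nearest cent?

$1,120.78

Promo months 1–12 at r₀ = 2.2%/12 = 0.00183333; months 13+ at r₁ = 26.5%/12 = 0.0220833.
After month 12: iterate B ← B·(1+r₀) − $59.08 for 12 months → $1,120.78.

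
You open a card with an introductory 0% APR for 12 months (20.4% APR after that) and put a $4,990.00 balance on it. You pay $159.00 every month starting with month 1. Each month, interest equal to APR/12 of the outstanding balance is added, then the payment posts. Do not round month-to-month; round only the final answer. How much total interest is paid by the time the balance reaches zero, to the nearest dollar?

Promo months 1–12 at r₀ = 0%/12 = 0; months 13+ at r₁ = 20.4%/12 = 0.017.
After month 12 (no interest yet): B = $4,990.00 − 12·$159.00 = $3,082.00.
Then at r₁ with $159.00/mo: n₂ = −ln(1 − r₁·B/P)/ln(1+r₁) ≈ 23.71 → 24 more payments.
Total paid = 35·$159.00 + $113.94 = $5,678.94; interest = $5,678.94 − $4,990.00 = $688.94.

$689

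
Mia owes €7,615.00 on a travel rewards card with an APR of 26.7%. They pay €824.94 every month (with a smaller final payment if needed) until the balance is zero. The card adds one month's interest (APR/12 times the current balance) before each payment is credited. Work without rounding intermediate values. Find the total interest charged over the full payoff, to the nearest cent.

€1,005.59

Monthly rate r = 26.7%/12 = 2.225% = 0.02225.
Payoff takes n = ⌈−ln(1 − rB₀/P)/ln(1+r)⌉ = ⌈10.447⌉ = 11 payments; the last is €371.19.
Total paid = 10·€824.94 + €371.19 = €8,620.59.
Total interest = total paid − principal = €8,620.59 − €7,615.00 = €1,005.59.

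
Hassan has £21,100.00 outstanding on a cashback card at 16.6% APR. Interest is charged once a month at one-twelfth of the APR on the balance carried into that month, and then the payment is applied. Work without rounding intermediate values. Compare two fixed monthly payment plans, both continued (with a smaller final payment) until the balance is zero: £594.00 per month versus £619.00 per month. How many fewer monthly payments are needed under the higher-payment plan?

3 fewer payments

Monthly rate r = 16.6%/12 = 1.38333% = 0.0138333.
At £594.00/mo: n = ⌈−ln(1 − rB₀/P)/ln(1+r)⌉ = 50 payments (last £125.12); total interest = total paid − £21,100.00 = £8,131.12.
At £619.00/mo: 47 payments (last £263.09); total interest £7,637.09.
Payments saved = 50 − 47 = 3.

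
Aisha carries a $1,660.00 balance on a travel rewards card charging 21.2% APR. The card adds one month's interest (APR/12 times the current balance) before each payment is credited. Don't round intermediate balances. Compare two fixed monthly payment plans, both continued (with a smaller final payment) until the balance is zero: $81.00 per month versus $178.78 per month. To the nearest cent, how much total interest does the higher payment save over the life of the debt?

$249.86

Monthly rate r = 21.2%/12 = 1.76667% = 0.0176667.
At $81.00/mo: n = ⌈−ln(1 − rB₀/P)/ln(1+r)⌉ = 26 payments (last $54.26); total interest = total paid − $1,660.00 = $419.26.
At $178.78/mo: 11 payments (last $41.60); total interest $169.40.
Interest saved = $419.26 − $169.40 = $249.86.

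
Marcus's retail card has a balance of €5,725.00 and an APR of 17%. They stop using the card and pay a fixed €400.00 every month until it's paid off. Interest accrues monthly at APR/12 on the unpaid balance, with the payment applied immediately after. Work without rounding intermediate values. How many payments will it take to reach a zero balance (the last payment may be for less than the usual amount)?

Monthly rate r = 17%/12 = 1.41667% = 0.0141667.
Recurrence: B ← B·(1+r) − €400.00.
Month 1: interest €81.10; balance after payment €5,406.10.
Month 2: interest €76.59; balance after payment €5,082.69.
Closed form: n = −ln(1 − rB₀/P)/ln(1+r) = −ln(0.79724)/ln(1.01417) ≈ 16.108, so the balance reaches zero during payment 17.

17 months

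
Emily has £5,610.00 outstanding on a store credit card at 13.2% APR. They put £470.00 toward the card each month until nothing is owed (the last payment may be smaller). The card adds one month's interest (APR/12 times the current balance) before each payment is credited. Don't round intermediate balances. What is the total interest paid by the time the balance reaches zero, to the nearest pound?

Monthly rate r = 13.2%/12 = 1.1% = 0.011.
Payoff takes n = ⌈−ln(1 − rB₀/P)/ln(1+r)⌉ = ⌈12.866⌉ = 13 payments; the last is £407.39.
Total paid = 12·£470.00 + £407.39 = £6,047.39.
Total interest = total paid − principal = £6,047.39 − £5,610.00 = £437.39.

£437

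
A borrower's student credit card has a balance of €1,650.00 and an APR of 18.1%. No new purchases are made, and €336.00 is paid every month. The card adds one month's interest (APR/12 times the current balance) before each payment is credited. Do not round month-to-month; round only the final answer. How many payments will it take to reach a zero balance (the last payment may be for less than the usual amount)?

6 payments

Monthly rate r = 18.1%/12 = 1.50833% = 0.0150833.
Recurrence: B ← B·(1+r) − €336.00.
Month 1: interest €24.89; balance after payment €1,338.89.
Month 2: interest €20.19; balance after payment €1,023.08.
Month 3: interest €15.43; balance after payment €702.51.
Month 4: interest €10.60; balance after payment €377.11.
Month 5: interest €5.69; balance after payment €46.80.
Month 6: interest €0.71; balance after payment €0.00.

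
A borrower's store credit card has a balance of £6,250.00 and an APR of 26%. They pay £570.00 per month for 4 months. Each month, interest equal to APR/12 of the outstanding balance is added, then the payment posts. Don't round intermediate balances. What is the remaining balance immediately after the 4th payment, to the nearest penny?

£4,454.35

Monthly rate r = 26%/12 = 2.16667% = 0.0216667.
Each month: B ← B·(1+r) − £570.00.
Month 1: interest £135.42; balance after payment £5,815.42.
Month 2: interest £126.00; balance after payment £5,371.42.
Month 3: interest £116.38; balance after payment £4,917.80.
Month 4: interest £106.55; balance after payment £4,454.35.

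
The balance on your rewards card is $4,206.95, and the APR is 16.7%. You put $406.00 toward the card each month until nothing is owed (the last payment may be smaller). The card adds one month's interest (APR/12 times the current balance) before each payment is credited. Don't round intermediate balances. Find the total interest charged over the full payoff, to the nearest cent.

$368.15

Monthly rate r = 16.7%/12 = 1.39167% = 0.0139167.
Payoff takes n = ⌈−ln(1 − rB₀/P)/ln(1+r)⌉ = ⌈11.267⌉ = 12 payments; the last is $109.10.
Total paid = 11·$406.00 + $109.10 = $4,575.10.
Total interest = total paid − principal = $4,575.10 − $4,206.95 = $368.15.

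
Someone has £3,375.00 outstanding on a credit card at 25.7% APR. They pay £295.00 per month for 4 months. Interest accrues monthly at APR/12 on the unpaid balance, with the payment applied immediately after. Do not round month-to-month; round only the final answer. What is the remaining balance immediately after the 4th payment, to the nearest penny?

Monthly rate r = 25.7%/12 = 2.14167% = 0.0214167.
Each month: B ← B·(1+r) − £295.00.
Month 1: interest £72.28; balance after payment £3,152.28.
Month 2: interest £67.51; balance after payment £2,924.79.
Month 3: interest £62.64; balance after payment £2,692.43.
Month 4: interest £57.66; balance after payment £2,455.09.

£2,455.09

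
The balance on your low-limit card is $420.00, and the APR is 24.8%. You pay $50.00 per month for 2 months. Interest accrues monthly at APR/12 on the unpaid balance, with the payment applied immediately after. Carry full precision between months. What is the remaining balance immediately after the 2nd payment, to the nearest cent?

Monthly rate r = 24.8%/12 = 2.06667% = 0.0206667.
Each month: B ← B·(1+r) − $50.00.
Month 1: interest $8.68; balance after payment $378.68.
Month 2: interest $7.83; balance after payment $336.51.

$336.51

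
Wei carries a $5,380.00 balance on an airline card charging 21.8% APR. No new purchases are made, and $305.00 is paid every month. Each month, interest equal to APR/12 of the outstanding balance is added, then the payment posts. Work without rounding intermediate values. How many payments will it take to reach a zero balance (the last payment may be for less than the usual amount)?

Monthly rate r = 21.8%/12 = 1.81667% = 0.0181667.
Recurrence: B ← B·(1+r) − $305.00.
Month 1: interest $97.74; balance after payment $5,172.74.
Month 2: interest $93.97; balance after payment $4,961.71.
Closed form: n = −ln(1 − rB₀/P)/ln(1+r) = −ln(0.67955)/ln(1.01817) ≈ 21.458, so the balance reaches zero during payment 22.

22 payments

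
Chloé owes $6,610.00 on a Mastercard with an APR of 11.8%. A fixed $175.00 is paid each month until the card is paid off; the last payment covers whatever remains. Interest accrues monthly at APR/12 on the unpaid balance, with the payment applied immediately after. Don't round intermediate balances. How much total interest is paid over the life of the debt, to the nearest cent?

$1,693.57

Monthly rate r = 11.8%/12 = 0.983333% = 0.00983333.
Payoff takes n = ⌈−ln(1 − rB₀/P)/ln(1+r)⌉ = ⌈47.448⌉ = 48 payments; the last is $78.57.
Total paid = 47·$175.00 + $78.57 = $8,303.57.
Total interest = total paid − principal = $8,303.57 − $6,610.00 = $1,693.57.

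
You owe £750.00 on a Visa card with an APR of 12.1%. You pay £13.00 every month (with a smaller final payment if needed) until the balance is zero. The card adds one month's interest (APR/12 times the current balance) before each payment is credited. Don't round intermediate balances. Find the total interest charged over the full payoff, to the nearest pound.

£379

Monthly rate r = 12.1%/12 = 1.00833% = 0.0100833.
Payoff takes n = ⌈−ln(1 − rB₀/P)/ln(1+r)⌉ = ⌈86.878⌉ = 87 payments; the last is £11.42.
Total paid = 86·£13.00 + £11.42 = £1,129.42.
Total interest = total paid − principal = £1,129.42 − £750.00 = £379.42.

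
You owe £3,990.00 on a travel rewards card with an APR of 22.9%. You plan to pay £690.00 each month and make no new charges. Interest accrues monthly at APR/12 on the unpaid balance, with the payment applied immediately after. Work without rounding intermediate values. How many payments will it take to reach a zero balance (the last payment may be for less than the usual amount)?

7 payments

Monthly rate r = 22.9%/12 = 1.90833% = 0.0190833.
Recurrence: B ← B·(1+r) − £690.00.
Month 1: interest £76.14; balance after payment £3,376.14.
Month 2: interest £64.43; balance after payment £2,750.57.
Closed form: n = −ln(1 − rB₀/P)/ln(1+r) = −ln(0.88965)/ln(1.01908) ≈ 6.186, so the balance reaches zero during payment 7.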